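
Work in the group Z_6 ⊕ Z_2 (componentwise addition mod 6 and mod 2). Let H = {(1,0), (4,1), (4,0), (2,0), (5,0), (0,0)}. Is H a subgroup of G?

No

(4,1) ∈ H but its inverse (2,1) ∉ H, so H is not a subgroup.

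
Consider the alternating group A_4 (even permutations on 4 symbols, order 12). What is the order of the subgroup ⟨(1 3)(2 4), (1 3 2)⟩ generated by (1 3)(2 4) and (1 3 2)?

|⟨(1 3)(2 4)⟩| = 2 and |⟨(1 3 2)⟩| = 3, so |H| is a multiple of lcm(2, 3) = 6 and divides |G| = 12.
Closing {(1 3)(2 4), (1 3 2)} under the group operation gives all of G, so |H| = 12.

12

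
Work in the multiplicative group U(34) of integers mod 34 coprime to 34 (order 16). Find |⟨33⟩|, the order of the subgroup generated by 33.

Compute successive powers of 33 mod 34: 33, 1; 33^2 ≡ 1 (mod 34).
So |⟨33⟩| = 2.

2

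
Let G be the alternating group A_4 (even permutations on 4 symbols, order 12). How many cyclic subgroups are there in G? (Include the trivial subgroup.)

Group the elements of G by the cyclic subgroup they generate; each cyclic subgroup of order d accounts for φ(d) elements.
Cyclic subgroups by order — order 1: 1; order 2: 3; order 3: 4.
Total: 8.

8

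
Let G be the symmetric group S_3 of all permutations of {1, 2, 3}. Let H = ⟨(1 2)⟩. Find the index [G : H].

3

|⟨(1 2)⟩| = 2 and |G| = 6.
By Lagrange, [G : H] = |G|/|H| = 6/2 = 3.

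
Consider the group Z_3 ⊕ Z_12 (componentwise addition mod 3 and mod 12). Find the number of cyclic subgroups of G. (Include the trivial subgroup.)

Each element a generates a cyclic subgroup ⟨a⟩; distinct elements may generate the same one (a cyclic group of order d has φ(d) generators).
Cyclic subgroups by order — order 1: 1; order 2: 1; order 3: 4; order 4: 1; order 6: 4; order 12: 4.
Total: 15.

15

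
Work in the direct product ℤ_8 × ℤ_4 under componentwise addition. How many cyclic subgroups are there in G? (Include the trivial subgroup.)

14

A cyclic subgroup of order d is generated by each of its φ(d) elements of order d, so the cyclic subgroups of order d number (#elements of order d)/φ(d).
Cyclic subgroups by order — order 1: 1; order 2: 3; order 4: 6; order 8: 4.
Total: 14.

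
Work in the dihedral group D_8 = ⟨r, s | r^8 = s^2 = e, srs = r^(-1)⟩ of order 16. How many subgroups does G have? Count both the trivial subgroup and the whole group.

19

|G| = 16, so by Lagrange every subgroup order divides 16. Divisors: 1, 2, 4, 8, 16.
Subgroups by order — order 1: 1; order 2: 9; order 4: 5; order 8: 3; order 16: 1.
Total: 1 + 9 + 5 + 3 + 1 = 19.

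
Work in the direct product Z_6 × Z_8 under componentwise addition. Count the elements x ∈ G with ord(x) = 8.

An element (a,b) has order lcm(ord(a), ord(b)); count pairs with lcm equal to 8.
Enumerating gives 8 such elements.

8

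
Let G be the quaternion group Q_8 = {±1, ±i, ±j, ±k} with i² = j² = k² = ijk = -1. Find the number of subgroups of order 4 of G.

3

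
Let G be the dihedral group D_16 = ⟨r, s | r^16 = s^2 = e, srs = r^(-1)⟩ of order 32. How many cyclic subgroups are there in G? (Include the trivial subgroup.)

Group the elements of G by the cyclic subgroup they generate; each cyclic subgroup of order d accounts for φ(d) elements.
Cyclic subgroups by order — order 1: 1; order 2: 17; order 4: 1; order 8: 1; order 16: 1.
Total: 21.

21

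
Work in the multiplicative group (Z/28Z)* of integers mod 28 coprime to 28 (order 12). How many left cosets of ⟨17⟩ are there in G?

|⟨17⟩| = 6 and |G| = 12.
By Lagrange, [G : H] = |G|/|H| = 12/6 = 2.

2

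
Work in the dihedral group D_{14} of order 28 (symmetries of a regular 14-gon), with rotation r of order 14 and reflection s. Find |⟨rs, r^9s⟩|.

|⟨rs⟩| = 2 and |⟨r^9s⟩| = 2, so |H| is a multiple of lcm(2, 2) = 2 and divides |G| = 28.
Closing under the operation: H = {e, r^2, r^4, r^6, r^8, r^10, r^12, rs, r^3s, r^5s, r^7s, r^9s, r^11s, r^13s}, so |H| = 14.

14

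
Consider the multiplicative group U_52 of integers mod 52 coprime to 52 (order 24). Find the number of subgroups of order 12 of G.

|G| = 24 and 12 | 24, so subgroups of order 12 are possible by Lagrange.
The subgroups of order 12 are: {1, 7, 9, 11, 15, 17, 19, 25, 29, 31, 47, 49}; {1, 5, 9, 17, 21, 25, 29, 33, 37, 41, 45, 49}; {1, 3, 9, 17, 23, 25, 27, 29, 35, 43, 49, 51}.
So G has 3 subgroups of order 12.

3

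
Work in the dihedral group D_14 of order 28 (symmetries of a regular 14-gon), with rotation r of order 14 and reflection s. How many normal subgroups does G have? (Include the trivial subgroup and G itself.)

7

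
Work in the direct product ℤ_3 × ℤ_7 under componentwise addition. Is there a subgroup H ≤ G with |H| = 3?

Yes

3 | 21. A subgroup of order 3 is {(0,0), (1,0), (2,0)}.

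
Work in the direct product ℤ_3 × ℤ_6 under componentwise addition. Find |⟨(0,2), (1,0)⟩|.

9

|⟨(0,2)⟩| = 3 and |⟨(1,0)⟩| = 3, so |H| is a multiple of lcm(3, 3) = 3 and divides |G| = 18.
Closing under the operation: H = {(0,0), (0,2), (0,4), (1,0), (1,2), (1,4), (2,0), (2,2), (2,4)}, so |H| = 9.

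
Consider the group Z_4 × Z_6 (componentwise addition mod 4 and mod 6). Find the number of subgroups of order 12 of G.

3

|G| = 24 and 12 | 24, so subgroups of order 12 are possible by Lagrange.
The subgroups of order 12 are: {(0,0), (0,1), (0,2), (0,3), (0,4), (0,5), (2,0), (2,1), (2,2), (2,3), (2,4), (2,5)}; {(0,0), (0,2), (0,4), (1,0), (1,2), (1,4), (2,0), (2,2), (2,4), (3,0), (3,2), (3,4)}; {(0,0), (0,2), (0,4), (1,1), (1,3), (1,5), (2,0), (2,2), (2,4), (3,1), (3,3), (3,5)}.
So G has 3 subgroups of order 12.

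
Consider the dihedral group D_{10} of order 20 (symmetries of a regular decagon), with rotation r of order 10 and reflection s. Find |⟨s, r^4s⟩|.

10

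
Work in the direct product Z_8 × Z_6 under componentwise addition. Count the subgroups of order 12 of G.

|G| = 48 and 12 | 48, so subgroups of order 12 are possible by Lagrange.
The subgroups of order 12 are: {(0,0), (0,1), (0,2), (0,3), (0,4), (0,5), (4,0), (4,1), (4,2), (4,3), (4,4), (4,5)}; {(0,0), (0,2), (0,4), (2,0), (2,2), (2,4), (4,0), (4,2), (4,4), (6,0), (6,2), (6,4)}; {(0,0), (0,2), (0,4), (2,1), (2,3), (2,5), (4,0), (4,2), (4,4), (6,1), (6,3), (6,5)}.
So G has 3 subgroups of order 12.

3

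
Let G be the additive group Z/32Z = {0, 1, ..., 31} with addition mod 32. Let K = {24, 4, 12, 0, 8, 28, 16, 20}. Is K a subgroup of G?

|K| = 8 divides |G| = 32, consistent with Lagrange.
K contains the identity, every element's inverse is in K, and K is closed under +: it is a subgroup.
In fact K = ⟨4⟩.

Yes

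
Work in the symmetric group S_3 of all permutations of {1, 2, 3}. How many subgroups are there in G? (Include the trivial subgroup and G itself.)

|G| = 6, so by Lagrange every subgroup order divides 6. Divisors: 1, 2, 3, 6.
Subgroups by order — order 1: 1; order 2: 3; order 3: 1; order 6: 1.
Total: 1 + 3 + 1 + 1 = 6.

6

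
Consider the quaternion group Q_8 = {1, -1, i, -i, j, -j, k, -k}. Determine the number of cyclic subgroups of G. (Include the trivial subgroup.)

5

Group the elements of G by the cyclic subgroup they generate; each cyclic subgroup of order d accounts for φ(d) elements.
Cyclic subgroups by order — order 1: 1; order 2: 1; order 4: 3.
Total: 5.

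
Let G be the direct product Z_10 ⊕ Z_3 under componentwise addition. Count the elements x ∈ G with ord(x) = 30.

8

An element (a,b) has order lcm(ord(a), ord(b)); count pairs with lcm equal to 30.
Enumerating gives 8 such elements.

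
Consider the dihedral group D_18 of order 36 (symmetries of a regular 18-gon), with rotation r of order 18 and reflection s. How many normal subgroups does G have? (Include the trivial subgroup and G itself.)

G has 45 subgroups. Checking conjugation-invariance by order — order 1: 1/1 normal; order 2: 1/19 normal; order 3: 1/1 normal; order 4: 0/9 normal; order 6: 1/7 normal; order 9: 1/1 normal; order 12: 0/3 normal; order 18: 3/3 normal; order 36: 1/1 normal.
Total normal subgroups: 9.

9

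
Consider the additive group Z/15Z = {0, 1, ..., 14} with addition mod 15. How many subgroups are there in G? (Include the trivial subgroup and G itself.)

4

A cyclic group of order 15 has exactly one subgroup for each divisor of 15.
Divisors of 15: 1, 3, 5, 15.
So Z/15Z has 4 subgroups.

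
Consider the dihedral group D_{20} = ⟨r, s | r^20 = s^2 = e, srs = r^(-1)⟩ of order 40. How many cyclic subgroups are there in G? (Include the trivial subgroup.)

Group the elements of G by the cyclic subgroup they generate; each cyclic subgroup of order d accounts for φ(d) elements.
Cyclic subgroups by order — order 1: 1; order 2: 21; order 4: 1; order 5: 1; order 10: 1; order 20: 1.
Total: 26.

26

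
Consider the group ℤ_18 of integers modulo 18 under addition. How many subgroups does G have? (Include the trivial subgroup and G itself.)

6

Subgroups of the cyclic group ℤ_18 correspond bijectively to divisors of 18.
Divisors of 18: 1, 2, 3, 6, 9, 18.
So ℤ_18 has 6 subgroups.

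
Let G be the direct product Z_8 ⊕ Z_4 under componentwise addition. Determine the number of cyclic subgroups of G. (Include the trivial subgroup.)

14

Each element a generates a cyclic subgroup ⟨a⟩; distinct elements may generate the same one (a cyclic group of order d has φ(d) generators).
Cyclic subgroups by order — order 1: 1; order 2: 3; order 4: 6; order 8: 4.
Total: 14.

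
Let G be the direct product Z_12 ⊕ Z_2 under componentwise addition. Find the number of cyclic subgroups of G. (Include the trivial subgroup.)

12

A cyclic subgroup of order d is generated by each of its φ(d) elements of order d, so the cyclic subgroups of order d number (#elements of order d)/φ(d).
Cyclic subgroups by order — order 1: 1; order 2: 3; order 3: 1; order 4: 2; order 6: 3; order 12: 2.
Total: 12.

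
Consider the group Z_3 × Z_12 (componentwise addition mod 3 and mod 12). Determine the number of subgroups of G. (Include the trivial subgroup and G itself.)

|G| = 36, so by Lagrange every subgroup order divides 36. Divisors: 1, 2, 3, 4, 6, 9, 12, 18, 36.
Subgroups by order — order 1: 1; order 2: 1; order 3: 4; order 4: 1; order 6: 4; order 9: 1; order 12: 4; order 18: 1; order 36: 1.
Total: 1 + 1 + 4 + 1 + 4 + 1 + 4 + 1 + 1 = 18.

18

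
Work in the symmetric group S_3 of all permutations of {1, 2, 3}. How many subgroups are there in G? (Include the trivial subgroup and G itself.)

6

|G| = 6, so by Lagrange every subgroup order divides 6. Divisors: 1, 2, 3, 6.
Subgroups by order — order 1: 1; order 2: 3; order 3: 1; order 6: 1.
Total: 1 + 3 + 1 + 1 = 6.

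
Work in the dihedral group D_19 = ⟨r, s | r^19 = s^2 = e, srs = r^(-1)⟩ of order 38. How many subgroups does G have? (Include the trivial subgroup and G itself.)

22

|G| = 38, so by Lagrange every subgroup order divides 38. Divisors: 1, 2, 19, 38.
Subgroups by order — order 1: 1; order 2: 19; order 19: 1; order 38: 1.
Total: 1 + 19 + 1 + 1 = 22.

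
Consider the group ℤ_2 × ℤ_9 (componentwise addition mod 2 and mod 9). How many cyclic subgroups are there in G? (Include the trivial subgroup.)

6

Each element a generates a cyclic subgroup ⟨a⟩; distinct elements may generate the same one (a cyclic group of order d has φ(d) generators).
Cyclic subgroups by order — order 1: 1; order 2: 1; order 3: 1; order 6: 1; order 9: 1; order 18: 1.
Total: 6.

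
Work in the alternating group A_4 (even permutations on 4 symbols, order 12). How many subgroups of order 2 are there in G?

3

|G| = 12 and 2 | 12, so subgroups of order 2 are possible by Lagrange.
The subgroups of order 2 are: {e, (1 2)(3 4)}; {e, (1 3)(2 4)}; {e, (1 4)(2 3)}.
So G has 3 subgroups of order 2.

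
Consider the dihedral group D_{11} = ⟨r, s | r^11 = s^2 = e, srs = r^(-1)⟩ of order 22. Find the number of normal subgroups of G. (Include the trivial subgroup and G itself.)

G has 14 subgroups. Checking conjugation-invariance by order — order 1: 1/1 normal; order 2: 0/11 normal; order 11: 1/1 normal; order 22: 1/1 normal.
Total normal subgroups: 3.

3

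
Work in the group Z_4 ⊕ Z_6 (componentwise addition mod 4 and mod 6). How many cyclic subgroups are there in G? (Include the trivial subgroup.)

Group the elements of G by the cyclic subgroup they generate; each cyclic subgroup of order d accounts for φ(d) elements.
Cyclic subgroups by order — order 1: 1; order 2: 3; order 3: 1; order 4: 2; order 6: 3; order 12: 2.
Total: 12.

12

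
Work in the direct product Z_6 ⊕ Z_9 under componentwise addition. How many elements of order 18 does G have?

18

An element (a,b) has order lcm(ord(a), ord(b)); count pairs with lcm equal to 18.
Enumerating gives 18 such elements.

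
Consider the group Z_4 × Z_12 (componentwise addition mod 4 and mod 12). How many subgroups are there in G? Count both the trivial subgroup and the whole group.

|G| = 48, so by Lagrange every subgroup order divides 48. Divisors: 1, 2, 3, 4, 6, 8, 12, 16, 24, 48.
Subgroups by order — order 1: 1; order 2: 3; order 3: 1; order 4: 7; order 6: 3; order 8: 3; order 12: 7; order 16: 1; order 24: 3; order 48: 1.
Total: 1 + 3 + 1 + 7 + 3 + 3 + 7 + 1 + 3 + 1 = 30.

30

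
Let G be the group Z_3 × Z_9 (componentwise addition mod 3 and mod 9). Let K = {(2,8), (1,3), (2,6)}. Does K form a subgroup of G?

The identity (0,0) ∉ K, so K is not a subgroup.

No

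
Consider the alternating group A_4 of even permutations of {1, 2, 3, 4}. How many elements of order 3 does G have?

8

The elements of order 3 are: (2 3 4), (2 4 3), (1 2 3), (1 2 4), (1 3 2), (1 3 4), (1 4 2), (1 4 3).
That's 8.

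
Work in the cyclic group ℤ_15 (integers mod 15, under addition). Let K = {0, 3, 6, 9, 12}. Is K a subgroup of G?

|K| = 5 divides |G| = 15, consistent with Lagrange.
K contains the identity, every element's inverse is in K, and K is closed under +: it is a subgroup.
In fact K = ⟨3⟩.

Yes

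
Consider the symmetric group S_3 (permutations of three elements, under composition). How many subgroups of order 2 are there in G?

3

|G| = 6 and 2 | 6, so subgroups of order 2 are possible by Lagrange.
The subgroups of order 2 are: {e, (1 2)}; {e, (1 3)}; {e, (2 3)}.
So G has 3 subgroups of order 2.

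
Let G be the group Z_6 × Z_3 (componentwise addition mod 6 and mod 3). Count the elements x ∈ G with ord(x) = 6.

8

An element (a,b) has order lcm(ord(a), ord(b)); count pairs with lcm equal to 6.
Enumerating gives 8 such elements.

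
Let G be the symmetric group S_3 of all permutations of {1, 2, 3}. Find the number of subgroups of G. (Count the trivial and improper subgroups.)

6

|G| = 6, so by Lagrange every subgroup order divides 6. Divisors: 1, 2, 3, 6.
Subgroups by order — order 1: 1; order 2: 3; order 3: 1; order 6: 1.
Total: 1 + 3 + 1 + 1 = 6.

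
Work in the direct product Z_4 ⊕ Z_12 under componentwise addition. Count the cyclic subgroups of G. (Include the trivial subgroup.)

20

Group the elements of G by the cyclic subgroup they generate; each cyclic subgroup of order d accounts for φ(d) elements.
Cyclic subgroups by order — order 1: 1; order 2: 3; order 3: 1; order 4: 6; order 6: 3; order 12: 6.
Total: 20.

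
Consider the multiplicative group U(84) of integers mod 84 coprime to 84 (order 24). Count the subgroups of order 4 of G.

|G| = 24 and 4 | 24, so subgroups of order 4 are possible by Lagrange.
The subgroups of order 4 are: {1, 13, 29, 41}; {1, 13, 43, 55}; {1, 13, 71, 83}; {1, 29, 43, 71}; … (7 in all).
So G has 7 subgroups of order 4.

7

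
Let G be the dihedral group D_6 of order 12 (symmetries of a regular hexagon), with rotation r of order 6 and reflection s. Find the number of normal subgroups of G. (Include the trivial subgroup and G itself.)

7

G has 16 subgroups. Checking conjugation-invariance by order — order 1: 1/1 normal; order 2: 1/7 normal; order 3: 1/1 normal; order 4: 0/3 normal; order 6: 3/3 normal; order 12: 1/1 normal.
Total normal subgroups: 7.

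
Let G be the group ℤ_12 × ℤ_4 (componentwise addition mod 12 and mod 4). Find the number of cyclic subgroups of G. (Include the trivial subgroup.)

20

Group the elements of G by the cyclic subgroup they generate; each cyclic subgroup of order d accounts for φ(d) elements.
Cyclic subgroups by order — order 1: 1; order 2: 3; order 3: 1; order 4: 6; order 6: 3; order 12: 6.
Total: 20.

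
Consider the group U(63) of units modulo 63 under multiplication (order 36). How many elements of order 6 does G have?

Enumerating element orders in G gives 24 elements of order 6.

24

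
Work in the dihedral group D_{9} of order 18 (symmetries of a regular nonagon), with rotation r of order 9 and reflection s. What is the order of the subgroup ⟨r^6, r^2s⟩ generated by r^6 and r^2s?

|⟨r^6⟩| = 3 and |⟨r^2s⟩| = 2, so |H| is a multiple of lcm(3, 2) = 6 and divides |G| = 18.
Closing under the operation: H = {e, r^3, r^6, r^2s, r^5s, r^8s}, so |H| = 6.

6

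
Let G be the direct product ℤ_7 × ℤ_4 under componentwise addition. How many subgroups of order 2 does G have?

1

|G| = 28 and 2 | 28, so subgroups of order 2 are possible by Lagrange.
The subgroups of order 2 are: {(0,0), (0,2)}.
So G has 1 subgroup of order 2.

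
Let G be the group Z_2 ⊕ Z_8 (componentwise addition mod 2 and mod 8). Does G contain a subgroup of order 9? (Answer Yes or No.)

No

9 does not divide |G| = 16, so by Lagrange no subgroup of order 9 exists.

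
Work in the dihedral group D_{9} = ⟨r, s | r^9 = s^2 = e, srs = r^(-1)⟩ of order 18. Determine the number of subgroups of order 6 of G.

|G| = 18 and 6 | 18, so subgroups of order 6 are possible by Lagrange.
The subgroups of order 6 are: {e, r^3, r^6, r^2s, r^5s, r^8s}; {e, r^3, r^6, s, r^3s, r^6s}; {e, r^3, r^6, rs, r^4s, r^7s}.
So G has 3 subgroups of order 6.

3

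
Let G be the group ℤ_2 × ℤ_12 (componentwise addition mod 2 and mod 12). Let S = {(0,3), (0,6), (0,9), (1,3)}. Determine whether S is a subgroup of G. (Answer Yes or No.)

No

The identity (0,0) ∉ S, so S is not a subgroup.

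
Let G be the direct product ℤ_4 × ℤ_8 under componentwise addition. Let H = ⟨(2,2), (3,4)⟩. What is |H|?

16

|⟨(2,2)⟩| = 4 and |⟨(3,4)⟩| = 4, so |H| is a multiple of lcm(4, 4) = 4 and divides |G| = 32.
Closing under the operation: H = {(0,0), (0,2), (0,4), (0,6), (1,0), (1,2), (1,4), (1,6), (2,0), (2,2), (2,4), (2,6), (3,0), (3,2), (3,4), (3,6)}, so |H| = 16.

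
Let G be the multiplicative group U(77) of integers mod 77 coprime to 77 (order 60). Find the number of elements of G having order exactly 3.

2

The elements of order 3 are: 23, 67.
That's 2.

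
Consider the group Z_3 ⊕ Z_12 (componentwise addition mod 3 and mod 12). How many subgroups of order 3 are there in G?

|G| = 36 and 3 | 36, so subgroups of order 3 are possible by Lagrange.
The subgroups of order 3 are: {(0,0), (0,4), (0,8)}; {(0,0), (1,0), (2,0)}; {(0,0), (1,4), (2,8)}; {(0,0), (1,8), (2,4)}.
So G has 4 subgroups of order 3.

4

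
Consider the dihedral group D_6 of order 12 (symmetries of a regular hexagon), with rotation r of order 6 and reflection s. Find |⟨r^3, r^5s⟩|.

|⟨r^3⟩| = 2 and |⟨r^5s⟩| = 2, so |H| is a multiple of lcm(2, 2) = 2 and divides |G| = 12.
Closing under the operation: H = {e, r^3, r^2s, r^5s}, so |H| = 4.

4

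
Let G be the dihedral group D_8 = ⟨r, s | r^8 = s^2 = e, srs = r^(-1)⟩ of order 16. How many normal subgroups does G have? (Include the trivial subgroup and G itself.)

G has 19 subgroups. Checking conjugation-invariance by order — order 1: 1/1 normal; order 2: 1/9 normal; order 4: 1/5 normal; order 8: 3/3 normal; order 16: 1/1 normal.
Total normal subgroups: 7.

7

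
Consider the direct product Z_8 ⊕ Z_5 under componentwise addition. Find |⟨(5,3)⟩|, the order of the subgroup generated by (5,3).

40

The order of (5,3) in Z_8 × Z_5 is lcm(ord(5) in Z_8, ord(3) in Z_5).
ord(5) = 8 and ord(3) = 5, so |⟨(5,3)⟩| = lcm(8, 5) = 40.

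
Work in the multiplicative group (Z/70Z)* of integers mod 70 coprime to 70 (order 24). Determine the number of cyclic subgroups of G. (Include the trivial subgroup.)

12

Group the elements of G by the cyclic subgroup they generate; each cyclic subgroup of order d accounts for φ(d) elements.
Cyclic subgroups by order — order 1: 1; order 2: 3; order 3: 1; order 4: 2; order 6: 3; order 12: 2.
Total: 12.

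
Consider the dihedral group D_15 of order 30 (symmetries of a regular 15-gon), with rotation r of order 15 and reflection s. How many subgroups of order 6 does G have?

5

|G| = 30 and 6 | 30, so subgroups of order 6 are possible by Lagrange.
The subgroups of order 6 are: {e, r^5, r^10, s, r^5s, r^10s}; {e, r^5, r^10, rs, r^6s, r^11s}; {e, r^5, r^10, r^2s, r^7s, r^12s}; {e, r^5, r^10, r^3s, r^8s, r^13s}; … (5 in all).
So G has 5 subgroups of order 6.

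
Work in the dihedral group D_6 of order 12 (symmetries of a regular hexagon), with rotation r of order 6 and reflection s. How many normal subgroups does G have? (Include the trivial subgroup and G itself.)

7

G has 16 subgroups. Checking conjugation-invariance by order — order 1: 1/1 normal; order 2: 1/7 normal; order 3: 1/1 normal; order 4: 0/3 normal; order 6: 3/3 normal; order 12: 1/1 normal.
Total normal subgroups: 7.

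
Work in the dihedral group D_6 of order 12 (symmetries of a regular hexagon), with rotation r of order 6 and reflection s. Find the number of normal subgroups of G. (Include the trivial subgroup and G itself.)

7

G has 16 subgroups. Checking conjugation-invariance by order — order 1: 1/1 normal; order 2: 1/7 normal; order 3: 1/1 normal; order 4: 0/3 normal; order 6: 3/3 normal; order 12: 1/1 normal.
Total normal subgroups: 7.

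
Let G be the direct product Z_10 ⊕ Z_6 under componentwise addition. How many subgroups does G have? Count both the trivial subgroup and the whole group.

|G| = 60, so by Lagrange every subgroup order divides 60. Divisors: 1, 2, 3, 4, 5, 6, 10, 12, 15, 20, 30, 60.
Subgroups by order — order 1: 1; order 2: 3; order 3: 1; order 4: 1; order 5: 1; order 6: 3; order 10: 3; order 12: 1; order 15: 1; order 20: 1; order 30: 3; order 60: 1.
Total: 1 + 3 + 1 + 1 + 1 + 3 + 3 + 1 + 1 + 1 + 3 + 1 = 20.

20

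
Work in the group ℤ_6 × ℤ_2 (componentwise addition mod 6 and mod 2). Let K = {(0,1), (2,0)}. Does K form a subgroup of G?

No

The identity (0,0) ∉ K, so K is not a subgroup.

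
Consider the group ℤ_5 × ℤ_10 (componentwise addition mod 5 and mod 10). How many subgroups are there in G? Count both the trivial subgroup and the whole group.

|G| = 50, so by Lagrange every subgroup order divides 50. Divisors: 1, 2, 5, 10, 25, 50.
Subgroups by order — order 1: 1; order 2: 1; order 5: 6; order 10: 6; order 25: 1; order 50: 1.
Total: 1 + 1 + 6 + 6 + 1 + 1 = 16.

16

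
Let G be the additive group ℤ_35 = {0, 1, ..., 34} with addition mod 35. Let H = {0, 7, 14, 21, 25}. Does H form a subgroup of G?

7 ∈ H but its inverse 28 ∉ H, so H is not a subgroup.

No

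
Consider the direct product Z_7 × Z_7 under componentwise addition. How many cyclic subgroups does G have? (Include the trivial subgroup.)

9

Each element a generates a cyclic subgroup ⟨a⟩; distinct elements may generate the same one (a cyclic group of order d has φ(d) generators).
Cyclic subgroups by order — order 1: 1; order 7: 8.
Total: 9.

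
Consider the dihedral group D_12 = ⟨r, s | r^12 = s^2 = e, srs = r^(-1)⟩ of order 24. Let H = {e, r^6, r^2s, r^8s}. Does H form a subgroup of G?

|H| = 4 divides |G| = 24, consistent with Lagrange.
H contains the identity, every element's inverse is in H, and H is closed under ·: it is a subgroup.

Yes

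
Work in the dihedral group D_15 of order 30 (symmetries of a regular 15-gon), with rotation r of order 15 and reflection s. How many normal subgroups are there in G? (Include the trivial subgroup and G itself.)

G has 28 subgroups. Checking conjugation-invariance by order — order 1: 1/1 normal; order 2: 0/15 normal; order 3: 1/1 normal; order 5: 1/1 normal; order 6: 0/5 normal; order 10: 0/3 normal; order 15: 1/1 normal; order 30: 1/1 normal.
Total normal subgroups: 5.

5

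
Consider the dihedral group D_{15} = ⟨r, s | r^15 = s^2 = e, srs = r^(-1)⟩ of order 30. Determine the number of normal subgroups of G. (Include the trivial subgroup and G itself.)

G has 28 subgroups. Checking conjugation-invariance by order — order 1: 1/1 normal; order 2: 0/15 normal; order 3: 1/1 normal; order 5: 1/1 normal; order 6: 0/5 normal; order 10: 0/3 normal; order 15: 1/1 normal; order 30: 1/1 normal.
Total normal subgroups: 5.

5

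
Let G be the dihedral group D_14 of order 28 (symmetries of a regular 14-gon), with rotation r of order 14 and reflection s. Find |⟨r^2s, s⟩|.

14

|⟨r^2s⟩| = 2 and |⟨s⟩| = 2, so |H| is a multiple of lcm(2, 2) = 2 and divides |G| = 28.
Closing under the operation: H = {e, r^2, r^4, r^6, r^8, r^10, r^12, s, r^2s, r^4s, r^6s, r^8s, r^10s, r^12s}, so |H| = 14.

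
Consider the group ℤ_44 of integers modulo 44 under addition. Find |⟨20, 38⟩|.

|⟨20⟩| = 11 and |⟨38⟩| = 22, so |H| is a multiple of lcm(11, 22) = 22 and divides |G| = 44.
Closing under the operation: H = {0, 2, 4, 6, 8, 10, 12, 14, 16, 18, 20, 22, 24, 26, 28, 30, 32, 34, 36, 38, 40, 42}, so |H| = 22.

22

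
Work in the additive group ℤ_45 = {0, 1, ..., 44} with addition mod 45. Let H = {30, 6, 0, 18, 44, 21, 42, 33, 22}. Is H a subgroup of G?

33 ∈ H but its inverse 12 ∉ H, so H is not a subgroup.

No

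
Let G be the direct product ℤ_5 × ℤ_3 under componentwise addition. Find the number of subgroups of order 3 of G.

1

|G| = 15 and 3 | 15, so subgroups of order 3 are possible by Lagrange.
The subgroups of order 3 are: {(0,0), (0,1), (0,2)}.
So G has 1 subgroup of order 3.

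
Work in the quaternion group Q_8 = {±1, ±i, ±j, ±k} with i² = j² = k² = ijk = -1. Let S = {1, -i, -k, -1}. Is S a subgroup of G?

No

-i ∈ S but its inverse i ∉ S, so S is not a subgroup.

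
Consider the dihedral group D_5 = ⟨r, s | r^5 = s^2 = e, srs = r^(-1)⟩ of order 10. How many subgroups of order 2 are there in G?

|G| = 10 and 2 | 10, so subgroups of order 2 are possible by Lagrange.
The subgroups of order 2 are: {e, r^2s}; {e, r^3s}; {e, r^4s}; {e, rs}; … (5 in all).
So G has 5 subgroups of order 2.

5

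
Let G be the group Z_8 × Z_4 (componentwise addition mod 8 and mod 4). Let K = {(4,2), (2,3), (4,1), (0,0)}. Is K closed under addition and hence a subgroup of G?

No

(2,3) ∈ K but its inverse (6,1) ∉ K, so K is not a subgroup.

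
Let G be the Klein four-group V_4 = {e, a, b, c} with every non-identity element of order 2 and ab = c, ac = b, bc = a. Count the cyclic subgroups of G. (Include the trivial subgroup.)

4

A cyclic subgroup of order d is generated by each of its φ(d) elements of order d, so the cyclic subgroups of order d number (#elements of order d)/φ(d).
Cyclic subgroups by order — order 1: 1; order 2: 3.
Total: 4.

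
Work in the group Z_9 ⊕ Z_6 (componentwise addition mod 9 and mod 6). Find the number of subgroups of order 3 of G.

4

|G| = 54 and 3 | 54, so subgroups of order 3 are possible by Lagrange.
The subgroups of order 3 are: {(0,0), (0,2), (0,4)}; {(0,0), (3,0), (6,0)}; {(0,0), (3,2), (6,4)}; {(0,0), (3,4), (6,2)}.
So G has 4 subgroups of order 3.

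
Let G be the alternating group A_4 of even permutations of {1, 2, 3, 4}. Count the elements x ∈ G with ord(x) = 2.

The elements of order 2 are: (1 2)(3 4), (1 3)(2 4), (1 4)(2 3).
That's 3.

3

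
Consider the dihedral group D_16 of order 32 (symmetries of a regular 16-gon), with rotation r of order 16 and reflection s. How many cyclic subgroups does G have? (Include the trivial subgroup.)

A cyclic subgroup of order d is generated by each of its φ(d) elements of order d, so the cyclic subgroups of order d number (#elements of order d)/φ(d).
Cyclic subgroups by order — order 1: 1; order 2: 17; order 4: 1; order 8: 1; order 16: 1.
Total: 21.

21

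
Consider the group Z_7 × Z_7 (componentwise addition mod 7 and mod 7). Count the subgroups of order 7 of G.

8

|G| = 49 and 7 | 49, so subgroups of order 7 are possible by Lagrange.
The subgroups of order 7 are: {(0,0), (0,1), (0,2), (0,3), (0,4), (0,5), (0,6)}; {(0,0), (1,0), (2,0), (3,0), (4,0), (5,0), (6,0)}; {(0,0), (1,1), (2,2), (3,3), (4,4), (5,5), (6,6)}; {(0,0), (1,2), (2,4), (3,6), (4,1), (5,3), (6,5)}; … (8 in all).
So G has 8 subgroups of order 7.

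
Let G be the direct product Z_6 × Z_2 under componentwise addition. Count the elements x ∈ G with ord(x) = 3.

2

An element (a,b) has order lcm(ord(a), ord(b)); count pairs with lcm equal to 3.
Enumerating gives 2 such elements.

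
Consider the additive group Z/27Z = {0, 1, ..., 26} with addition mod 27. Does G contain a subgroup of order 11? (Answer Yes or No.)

No

11 does not divide |G| = 27, so by Lagrange no subgroup of order 11 exists.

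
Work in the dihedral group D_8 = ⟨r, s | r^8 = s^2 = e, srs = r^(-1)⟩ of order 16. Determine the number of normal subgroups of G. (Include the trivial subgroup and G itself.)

G has 19 subgroups. Checking conjugation-invariance by order — order 1: 1/1 normal; order 2: 1/9 normal; order 4: 1/5 normal; order 8: 3/3 normal; order 16: 1/1 normal.
Total normal subgroups: 7.

7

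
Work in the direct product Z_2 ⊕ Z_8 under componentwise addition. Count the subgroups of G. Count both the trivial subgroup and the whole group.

11

|G| = 16, so by Lagrange every subgroup order divides 16. Divisors: 1, 2, 4, 8, 16.
Subgroups by order — order 1: 1; order 2: 3; order 4: 3; order 8: 3; order 16: 1.
Total: 1 + 3 + 3 + 3 + 1 = 11.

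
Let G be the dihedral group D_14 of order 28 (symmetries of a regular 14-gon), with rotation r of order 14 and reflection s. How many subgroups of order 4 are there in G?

|G| = 28 and 4 | 28, so subgroups of order 4 are possible by Lagrange.
The subgroups of order 4 are: {e, r^7, r^3s, r^10s}; {e, r^7, r^4s, r^11s}; {e, r^7, r^5s, r^12s}; {e, r^7, r^6s, r^13s}; … (7 in all).
So G has 7 subgroups of order 4.

7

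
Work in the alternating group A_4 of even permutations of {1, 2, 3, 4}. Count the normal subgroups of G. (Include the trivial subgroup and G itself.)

3

G has 10 subgroups. Checking conjugation-invariance by order — order 1: 1/1 normal; order 2: 0/3 normal; order 3: 0/4 normal; order 4: 1/1 normal; order 12: 1/1 normal.
Total normal subgroups: 3.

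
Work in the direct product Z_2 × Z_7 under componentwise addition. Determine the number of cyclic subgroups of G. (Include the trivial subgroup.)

4

Group the elements of G by the cyclic subgroup they generate; each cyclic subgroup of order d accounts for φ(d) elements.
Cyclic subgroups by order — order 1: 1; order 2: 1; order 7: 1; order 14: 1.
Total: 4.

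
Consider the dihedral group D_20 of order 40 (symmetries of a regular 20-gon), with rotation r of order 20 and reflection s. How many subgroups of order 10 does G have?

5

|G| = 40 and 10 | 40, so subgroups of order 10 are possible by Lagrange.
The subgroups of order 10 are: {e, r^2, r^4, r^6, r^8, r^10, r^12, r^14, r^16, r^18}; {e, r^4, r^8, r^12, r^16, r^2s, r^6s, r^10s, r^14s, r^18s}; {e, r^4, r^8, r^12, r^16, r^3s, r^7s, r^11s, r^15s, r^19s}; {e, r^4, r^8, r^12, r^16, s, r^4s, r^8s, r^12s, r^16s}; … (5 in all).
So G has 5 subgroups of order 10.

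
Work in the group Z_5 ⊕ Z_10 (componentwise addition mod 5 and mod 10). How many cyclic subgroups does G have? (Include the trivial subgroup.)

14

Group the elements of G by the cyclic subgroup they generate; each cyclic subgroup of order d accounts for φ(d) elements.
Cyclic subgroups by order — order 1: 1; order 2: 1; order 5: 6; order 10: 6.
Total: 14.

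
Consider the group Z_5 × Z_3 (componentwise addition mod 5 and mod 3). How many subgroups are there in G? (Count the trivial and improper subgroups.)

|G| = 15, so by Lagrange every subgroup order divides 15. Divisors: 1, 3, 5, 15.
Subgroups by order — order 1: 1; order 3: 1; order 5: 1; order 15: 1.
Total: 1 + 1 + 1 + 1 = 4.

4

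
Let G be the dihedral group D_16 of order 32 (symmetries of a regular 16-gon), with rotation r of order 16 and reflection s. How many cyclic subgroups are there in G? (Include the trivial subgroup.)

21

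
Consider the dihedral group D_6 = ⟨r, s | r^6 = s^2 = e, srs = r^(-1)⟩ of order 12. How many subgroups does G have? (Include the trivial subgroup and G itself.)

|G| = 12, so by Lagrange every subgroup order divides 12. Divisors: 1, 2, 3, 4, 6, 12.
Subgroups by order — order 1: 1; order 2: 7; order 3: 1; order 4: 3; order 6: 3; order 12: 1.
Total: 1 + 7 + 1 + 3 + 3 + 1 = 16.

16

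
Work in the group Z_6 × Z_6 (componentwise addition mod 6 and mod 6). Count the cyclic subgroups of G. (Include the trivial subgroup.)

20

Group the elements of G by the cyclic subgroup they generate; each cyclic subgroup of order d accounts for φ(d) elements.
Cyclic subgroups by order — order 1: 1; order 2: 3; order 3: 4; order 6: 12.
Total: 20.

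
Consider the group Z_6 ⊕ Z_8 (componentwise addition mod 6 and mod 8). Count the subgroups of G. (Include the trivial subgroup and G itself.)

|G| = 48, so by Lagrange every subgroup order divides 48. Divisors: 1, 2, 3, 4, 6, 8, 12, 16, 24, 48.
Subgroups by order — order 1: 1; order 2: 3; order 3: 1; order 4: 3; order 6: 3; order 8: 3; order 12: 3; order 16: 1; order 24: 3; order 48: 1.
Total: 1 + 3 + 1 + 3 + 3 + 3 + 3 + 1 + 3 + 1 = 22.

22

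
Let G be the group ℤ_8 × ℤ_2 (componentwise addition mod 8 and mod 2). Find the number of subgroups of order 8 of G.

|G| = 16 and 8 | 16, so subgroups of order 8 are possible by Lagrange.
The subgroups of order 8 are: {(0,0), (0,1), (2,0), (2,1), (4,0), (4,1), (6,0), (6,1)}; {(0,0), (1,0), (2,0), (3,0), (4,0), (5,0), (6,0), (7,0)}; {(0,0), (1,1), (2,0), (3,1), (4,0), (5,1), (6,0), (7,1)}.
So G has 3 subgroups of order 8.

3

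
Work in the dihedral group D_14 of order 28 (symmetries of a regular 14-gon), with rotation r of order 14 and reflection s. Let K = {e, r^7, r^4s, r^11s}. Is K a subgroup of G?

|K| = 4 divides |G| = 28, consistent with Lagrange.
K contains the identity, every element's inverse is in K, and K is closed under ·: it is a subgroup.

Yes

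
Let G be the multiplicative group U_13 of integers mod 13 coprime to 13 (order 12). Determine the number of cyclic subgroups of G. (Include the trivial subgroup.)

6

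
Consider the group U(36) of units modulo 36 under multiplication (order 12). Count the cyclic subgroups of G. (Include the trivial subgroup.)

8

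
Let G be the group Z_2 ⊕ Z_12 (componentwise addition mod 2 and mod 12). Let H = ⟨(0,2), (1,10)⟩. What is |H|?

12

|⟨(0,2)⟩| = 6 and |⟨(1,10)⟩| = 6, so |H| is a multiple of lcm(6, 6) = 6 and divides |G| = 24.
Closing under the operation: H = {(0,0), (0,2), (0,4), (0,6), (0,8), (0,10), (1,0), (1,2), (1,4), (1,6), (1,8), (1,10)}, so |H| = 12.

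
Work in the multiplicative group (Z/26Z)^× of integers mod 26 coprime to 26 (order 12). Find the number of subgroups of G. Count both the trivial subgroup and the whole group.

|G| = 12, so by Lagrange every subgroup order divides 12. Divisors: 1, 2, 3, 4, 6, 12.
Subgroups by order — order 1: 1; order 2: 1; order 3: 1; order 4: 1; order 6: 1; order 12: 1.
Total: 1 + 1 + 1 + 1 + 1 + 1 = 6.

6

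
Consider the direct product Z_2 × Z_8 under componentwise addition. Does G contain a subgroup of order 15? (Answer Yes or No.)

No

15 does not divide |G| = 16, so by Lagrange no subgroup of order 15 exists.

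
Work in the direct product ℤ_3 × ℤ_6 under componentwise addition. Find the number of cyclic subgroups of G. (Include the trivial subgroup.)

Each element a generates a cyclic subgroup ⟨a⟩; distinct elements may generate the same one (a cyclic group of order d has φ(d) generators).
Cyclic subgroups by order — order 1: 1; order 2: 1; order 3: 4; order 6: 4.
Total: 10.

10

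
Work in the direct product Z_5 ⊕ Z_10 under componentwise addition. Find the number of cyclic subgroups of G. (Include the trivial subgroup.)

14

Each element a generates a cyclic subgroup ⟨a⟩; distinct elements may generate the same one (a cyclic group of order d has φ(d) generators).
Cyclic subgroups by order — order 1: 1; order 2: 1; order 5: 6; order 10: 6.
Total: 14.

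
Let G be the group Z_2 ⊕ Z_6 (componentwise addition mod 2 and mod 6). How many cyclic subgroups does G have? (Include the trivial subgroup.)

Each element a generates a cyclic subgroup ⟨a⟩; distinct elements may generate the same one (a cyclic group of order d has φ(d) generators).
Cyclic subgroups by order — order 1: 1; order 2: 3; order 3: 1; order 6: 3.
Total: 8.

8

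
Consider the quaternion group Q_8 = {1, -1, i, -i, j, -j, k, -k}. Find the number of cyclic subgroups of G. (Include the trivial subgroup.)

A cyclic subgroup of order d is generated by each of its φ(d) elements of order d, so the cyclic subgroups of order d number (#elements of order d)/φ(d).
Cyclic subgroups by order — order 1: 1; order 2: 1; order 4: 3.
Total: 5.

5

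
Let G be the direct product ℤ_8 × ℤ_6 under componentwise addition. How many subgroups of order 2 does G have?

|G| = 48 and 2 | 48, so subgroups of order 2 are possible by Lagrange.
The subgroups of order 2 are: {(0,0), (0,3)}; {(0,0), (4,0)}; {(0,0), (4,3)}.
So G has 3 subgroups of order 2.

3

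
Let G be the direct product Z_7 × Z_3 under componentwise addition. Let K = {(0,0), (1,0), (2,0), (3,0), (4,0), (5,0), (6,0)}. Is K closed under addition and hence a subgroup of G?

Yes

|K| = 7 divides |G| = 21, consistent with Lagrange.
K contains the identity, every element's inverse is in K, and K is closed under +: it is a subgroup.
In fact K = ⟨(4,0)⟩.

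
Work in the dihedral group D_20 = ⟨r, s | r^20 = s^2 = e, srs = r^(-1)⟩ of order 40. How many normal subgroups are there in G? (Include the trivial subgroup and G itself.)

9

G has 48 subgroups. Checking conjugation-invariance by order — order 1: 1/1 normal; order 2: 1/21 normal; order 4: 1/11 normal; order 5: 1/1 normal; order 8: 0/5 normal; order 10: 1/5 normal; order 20: 3/3 normal; order 40: 1/1 normal.
Total normal subgroups: 9.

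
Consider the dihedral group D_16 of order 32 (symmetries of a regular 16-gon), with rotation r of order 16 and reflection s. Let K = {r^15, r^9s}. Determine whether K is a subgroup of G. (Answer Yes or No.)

No

The identity e ∉ K, so K is not a subgroup.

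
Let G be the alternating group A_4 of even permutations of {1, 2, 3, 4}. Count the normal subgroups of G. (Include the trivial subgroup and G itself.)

G has 10 subgroups. Checking conjugation-invariance by order — order 1: 1/1 normal; order 2: 0/3 normal; order 3: 0/4 normal; order 4: 1/1 normal; order 12: 1/1 normal.
Total normal subgroups: 3.

3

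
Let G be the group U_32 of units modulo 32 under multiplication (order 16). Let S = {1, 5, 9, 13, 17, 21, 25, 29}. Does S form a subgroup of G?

Yes

|S| = 8 divides |G| = 16, consistent with Lagrange.
S contains the identity, every element's inverse is in S, and S is closed under ·: it is a subgroup.
In fact S = ⟨5⟩.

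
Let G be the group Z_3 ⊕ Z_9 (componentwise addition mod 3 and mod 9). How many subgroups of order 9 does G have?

4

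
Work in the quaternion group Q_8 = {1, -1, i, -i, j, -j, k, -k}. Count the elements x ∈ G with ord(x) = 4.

The elements of order 4 are: i, -i, j, -j, k, -k.
That's 6.

6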